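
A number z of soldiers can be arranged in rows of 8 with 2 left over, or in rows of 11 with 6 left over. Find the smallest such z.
M = 8 × 11 = 88. M₁ = 11, y₁ ≡ 3 (mod 8). M₂ = 8, y₂ ≡ 7 (mod 11). z = 2×11×3 + 6×8×7 ≡ 50 (mod 88)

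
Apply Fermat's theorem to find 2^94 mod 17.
By Fermat: 2^{16} ≡ 1 mod 17. 94 = 5×16 + 14. So 2^{94} ≡ 2^{14} ≡ 13 mod 17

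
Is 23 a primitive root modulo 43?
23^{21} ≡ 1 mod 43 and 21 < 42, so ord_43(23) = 21 ≠ 42 and 23 is not a primitive root.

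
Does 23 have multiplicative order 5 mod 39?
Powers of 23 mod 39: 23^1≡23, 23^2≡22, 23^3≡38, 23^4≡16, 23^5≡17, 23^6≡1. 23^5≡17≢1, so ord ≠ 5. No, the actual order is 6.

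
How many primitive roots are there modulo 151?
Number of primitive roots mod 151 = φ(p-1) = φ(150) = 40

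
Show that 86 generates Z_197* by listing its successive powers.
86^1, 86^2, ..., 86^{196} mod 197: [86, 107, 140, 23, 8, 97, 68, 135, 184, 64, 185, 150, 95, 93, 118, 101, 18, 169, 153, 156, 20, 144, 170, 42, 66, 160, 167, 178, 139, 134, 98, 154, 45, 127, 87, 193, 50, 163, 31, 105, 165, 6, 122, 51, 52, 138, 48, 188, 14, 22, 119, 187, 125, 112, 176, 164, 117, 15, 108, 29, 130, 148, 120, 76, 35, 55, 2, 172, 17, 83, 46, 16, 194, 136, 73, 171, 128, 173, 103, 190, 186, 39, 5, 36, 141, 109, 115, 40, 91, 143, 84, 132, 123, 137, 159, 81, 71, 196, 111, 90, 57, 174, 189, 100, 129, 62, 13, 133, 12, 47, 102, 104, 79, 96, 179, 28, 44, 41, 177, 53, 27, 155, 131, 37, 30, 19, 58, 63, 99, 43, 152, 70, 110, 4, 147, 34, 166, 92, 32, 191, 75, 146, 145, 59, 149, 9, 183, 175, 78, 10, 72, 85, 21, 33, 80, 182, 89, 168, 67, 49, 77, 121, 162, 142, 195, 25, 180, 114, 151, 181, 3, 61, 124, 26, 69, 24, 94, 7, 11, 158, 192, 161, 56, 88, 82, 157, 106, 54, 113, 65, 74, 60, 38, 116, 126, 1]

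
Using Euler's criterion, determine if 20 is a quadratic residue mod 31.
By Euler's criterion: 20^{15} ≡ 1 mod 31. Since this equals 1, 20 is a QR.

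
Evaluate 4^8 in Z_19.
By repeated squaring (mod 19): 4^{1}≡4, 4^{2}≡16, 4^{4}≡9, 4^{8}≡5. So 4^{8} ≡ 5 (mod 19)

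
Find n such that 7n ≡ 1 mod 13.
Since 13 is prime, by Fermat 7^(-1) ≡ 7^{11} ≡ 2 mod 13. Verify: 7 × 2 = 14 ≡ 1 mod 13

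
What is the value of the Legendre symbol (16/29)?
(16/29) = 16^{14} mod 29 = 1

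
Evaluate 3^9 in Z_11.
By repeated squaring mod 11: 3^{1}≡3, 3^{2}≡9, 3^{4}≡4, 3^{8}≡5. Then 3^{9} = 3^{8+1} ≡ 5 × 3 ≡ 4 mod 11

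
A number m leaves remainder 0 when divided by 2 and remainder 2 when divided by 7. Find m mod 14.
M = 2 × 7 = 14. M₁ = 7, y₁ ≡ 1 mod 2. M₂ = 2, y₂ ≡ 4 mod 7. m = 0×7×1 + 2×2×4 ≡ 2 mod 14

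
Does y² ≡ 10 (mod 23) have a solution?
By Euler's criterion: 10^{11} ≡ 22 (mod 23). Since this equals -1 (≡ 22), 10 is not a QR.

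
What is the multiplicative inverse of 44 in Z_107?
Since 107 is prime, by Fermat 44^(-1) ≡ 44^{105} ≡ 90 (mod 107). Verify: 44 × 90 = 3960 ≡ 1 (mod 107)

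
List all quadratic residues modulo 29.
QRs mod 29: {1, 4, 5, 6, 7, 9, 13, 16, 20, 22, 23, 24, 25, 28}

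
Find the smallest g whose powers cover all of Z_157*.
g = 5. For each prime q|156: 5^{78}≡156, 5^{52}≡12, 5^{12}≡130, none ≡ 1, so ord_157(5) = 156 and 5 is a primitive root.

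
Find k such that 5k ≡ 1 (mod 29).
Since 29 is prime, by Fermat 5^(-1) ≡ 5^{27} ≡ 6 (mod 29). Verify: 5 × 6 = 30 ≡ 1 (mod 29)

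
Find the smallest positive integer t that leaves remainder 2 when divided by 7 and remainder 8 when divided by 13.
M = 7 × 13 = 91. M₁ = 13, y₁ ≡ 6 (mod 7). M₂ = 7, y₂ ≡ 2 (mod 13). t = 2×13×6 + 8×7×2 ≡ 86 (mod 91)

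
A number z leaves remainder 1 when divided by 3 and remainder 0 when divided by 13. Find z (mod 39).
M = 3 × 13 = 39. M₁ = 13, y₁ ≡ 1 (mod 3). M₂ = 3, y₂ ≡ 9 (mod 13). z = 1×13×1 + 0×3×9 ≡ 13 (mod 39)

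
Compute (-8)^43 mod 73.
By repeated squaring (mod 73): (-8)^{1}≡65, (-8)^{2}≡64, (-8)^{4}≡8, (-8)^{8}≡64, (-8)^{16}≡8, (-8)^{32}≡64. Then (-8)^{43} = (-8)^{32+8+2+1} ≡ 64 × 64 × 64 × 65 ≡ 65 (mod 73)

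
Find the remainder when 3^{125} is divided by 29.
By Fermat: 3^{28} ≡ 1 mod 29. 125 = 4×28 + 13. So 3^{125} ≡ 3^{13} ≡ 19 mod 29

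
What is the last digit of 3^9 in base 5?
Using Fermat: 3^{4} ≡ 1 (mod 5). 9 ≡ 1 (mod 4). So 3^{9} ≡ 3^{1} ≡ 3 (mod 5)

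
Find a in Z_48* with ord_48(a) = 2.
7 has order 2 mod 48 since 7^{2} ≡ 1 (mod 48) and no smaller power works.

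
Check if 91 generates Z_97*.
91^{12} ≡ 1 (mod 97) and 12 < 96, so ord_97(91) = 12 ≠ 96 and 91 is not a primitive root.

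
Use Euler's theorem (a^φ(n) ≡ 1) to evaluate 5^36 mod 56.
By Euler: 5^{24} ≡ 1 mod 56 since gcd(5, 56) = 1. 36 = 1×24 + 12. So 5^{36} ≡ 5^{12} ≡ 1 mod 56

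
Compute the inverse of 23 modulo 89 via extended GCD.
Extended GCD: 23(31) + 89(-8) = 1. So 23^(-1) ≡ 31 mod 89. Verify: 23 × 31 = 713 ≡ 1 mod 89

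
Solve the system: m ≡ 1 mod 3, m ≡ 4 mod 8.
M = 3 × 8 = 24. M₁ = 8, y₁ ≡ 2 mod 3. M₂ = 3, y₂ ≡ 3 mod 8. m = 1×8×2 + 4×3×3 ≡ 4 mod 24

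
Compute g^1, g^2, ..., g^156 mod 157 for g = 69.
69^1, 69^2, ..., 69^{156} mod 157: [69, 51, 65, 89, 18, 143, 133, 71, 32, 10, 62, 39, 22, 105, 23, 17, 74, 82, 6, 100, 149, 76, 63, 108, 73, 13, 112, 35, 60, 58, 77, 132, 2, 138, 102, 130, 21, 36, 129, 109, 142, 64, 20, 124, 78, 44, 53, 46, 34, 148, 7, 12, 43, 141, 152, 126, 59, 146, 26, 67, 70, 120, 116, 154, 107, 4, 119, 47, 103, 42, 72, 101, 61, 127, 128, 40, 91, 156, 88, 106, 92, 68, 139, 14, 24, 86, 125, 147, 95, 118, 135, 52, 134, 140, 83, 75, 151, 57, 8, 81, 94, 49, 84, 144, 45, 122, 97, 99, 80, 25, 155, 19, 55, 27, 136, 121, 28, 48, 15, 93, 137, 33, 79, 113, 104, 111, 123, 9, 150, 145, 114, 16, 5, 31, 98, 11, 131, 90, 87, 37, 41, 3, 50, 153, 38, 110, 54, 115, 85, 56, 96, 30, 29, 117, 66, 1]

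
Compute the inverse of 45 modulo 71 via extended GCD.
Extended GCD: 45(30) + 71(-19) = 1. So 45^(-1) ≡ 30 (mod 71). Verify: 45 × 30 = 1350 ≡ 1 (mod 71)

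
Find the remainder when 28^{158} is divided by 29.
By Fermat: 28^{28} ≡ 1 mod 29. 158 = 5×28 + 18. So 28^{158} ≡ 28^{18} ≡ 1 mod 29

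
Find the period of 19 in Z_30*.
Powers of 19 mod 30: 19^1≡19, 19^2≡1. Order = 2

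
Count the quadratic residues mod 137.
Exactly half the non-zero residues mod a prime are QRs: (137-1)/2 = 68.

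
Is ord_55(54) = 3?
Powers of 54 mod 55: 54^1≡54, 54^2≡1. Already 54^2≡1, so the order is 2 < 3. No, the actual order is 2.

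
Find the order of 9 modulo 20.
Powers of 9 mod 20: 9^1≡9, 9^2≡1. So the order of 9 is 2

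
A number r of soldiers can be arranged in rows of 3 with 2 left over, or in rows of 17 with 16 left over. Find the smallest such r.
M = 3 × 17 = 51. M₁ = 17, y₁ ≡ 2 mod 3. M₂ = 3, y₂ ≡ 6 mod 17. r = 2×17×2 + 16×3×6 ≡ 50 mod 51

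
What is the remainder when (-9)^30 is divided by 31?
Using Fermat: (-9)^{30} ≡ 1 mod 31. 30 ≡ 0 mod 30. So (-9)^{30} ≡ (-9)^{0} ≡ 1 mod 31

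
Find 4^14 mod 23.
By repeated squaring mod 23: 4^{1}≡4, 4^{2}≡16, 4^{4}≡3, 4^{8}≡9. Then 4^{14} = 4^{8+4+2} ≡ 9 × 3 × 16 ≡ 18 mod 23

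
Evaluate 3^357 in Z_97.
Using Fermat: 3^{96} ≡ 1 (mod 97). 357 ≡ 69 (mod 96). So 3^{357} ≡ 3^{69} ≡ 79 (mod 97)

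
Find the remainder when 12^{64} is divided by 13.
By Fermat: 12^{12} ≡ 1 mod 13. 64 = 5×12 + 4. So 12^{64} ≡ 12^{4} ≡ 1 mod 13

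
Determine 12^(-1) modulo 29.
Since 29 is prime, by Fermat 12^(-1) ≡ 12^{27} ≡ 17 (mod 29). Verify: 12 × 17 = 204 ≡ 1 (mod 29)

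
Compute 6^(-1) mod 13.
Since 13 is prime, by Fermat 6^(-1) ≡ 6^{11} ≡ 11 mod 13. Verify: 6 × 11 = 66 ≡ 1 mod 13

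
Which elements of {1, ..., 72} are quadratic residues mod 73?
Quadratic residues modulo 73: {1, 2, 3, 4, 6, 8, 9, 12, 16, 18, 19, 23, 24, 25, 27, 32, 35, 36, 37, 38, 41, 46, 48, 49, 50, 54, 55, 57, 61, 64, 65, 67, 69, 70, 71, 72}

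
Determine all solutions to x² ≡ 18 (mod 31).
The square roots of 18 mod 31 are 7 and 24. Verify: 7² = 49 ≡ 18 (mod 31)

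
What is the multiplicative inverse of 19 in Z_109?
Since 109 is prime, by Fermat 19^(-1) ≡ 19^{107} ≡ 23 (mod 109). Verify: 19 × 23 = 437 ≡ 1 (mod 109)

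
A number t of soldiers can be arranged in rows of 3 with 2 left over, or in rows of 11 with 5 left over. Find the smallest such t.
M = 3 × 11 = 33. M₁ = 11, y₁ ≡ 2 (mod 3). M₂ = 3, y₂ ≡ 4 (mod 11). t = 2×11×2 + 5×3×4 ≡ 5 (mod 33)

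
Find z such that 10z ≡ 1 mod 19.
Since 19 is prime, by Fermat 10^(-1) ≡ 10^{17} ≡ 2 mod 19. Verify: 10 × 2 = 20 ≡ 1 mod 19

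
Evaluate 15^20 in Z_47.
By repeated squaring mod 47: 15^{1}≡15, 15^{2}≡37, 15^{4}≡6, 15^{8}≡36, 15^{16}≡27. Then 15^{20} = 15^{16+4} ≡ 27 × 6 ≡ 21 mod 47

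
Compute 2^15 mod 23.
By repeated squaring mod 23: 2^{1}≡2, 2^{2}≡4, 2^{4}≡16, 2^{8}≡3. Then 2^{15} = 2^{8+4+2+1} ≡ 3 × 16 × 4 × 2 ≡ 16 mod 23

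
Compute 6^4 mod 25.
6^{4} = 1296 ≡ 21 mod 25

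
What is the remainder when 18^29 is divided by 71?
By repeated squaring (mod 71): 18^{1}≡18, 18^{2}≡40, 18^{4}≡38, 18^{8}≡24, 18^{16}≡8. Then 18^{29} = 18^{16+8+4+1} ≡ 8 × 24 × 38 × 18 ≡ 49 (mod 71)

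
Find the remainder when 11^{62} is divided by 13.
By Fermat: 11^{12} ≡ 1 (mod 13). 62 = 5×12 + 2. So 11^{62} ≡ 11^{2} ≡ 4 (mod 13)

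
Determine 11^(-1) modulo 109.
Since 109 is prime, by Fermat 11^(-1) ≡ 11^{107} ≡ 10 mod 109. Verify: 11 × 10 = 110 ≡ 1 mod 109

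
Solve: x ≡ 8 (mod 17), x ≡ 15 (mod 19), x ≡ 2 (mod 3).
M = 17 × 19 × 3 = 969. M₁ = 57, y₁ ≡ 3 (mod 17). M₂ = 51, y₂ ≡ 3 (mod 19). M₃ = 323, y₃ ≡ 2 (mod 3). x = 8×57×3 + 15×51×3 + 2×323×2 ≡ 110 (mod 969)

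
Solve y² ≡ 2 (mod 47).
The square roots of 2 mod 47 are 7 and 40. Verify: 7² = 49 ≡ 2 (mod 47)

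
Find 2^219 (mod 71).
Using Fermat: 2^{70} ≡ 1 (mod 71). 219 ≡ 9 (mod 70). So 2^{219} ≡ 2^{9} ≡ 15 (mod 71)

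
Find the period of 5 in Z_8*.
Powers of 5 mod 8: 5^1≡5, 5^2≡1. ord_8(5) = 2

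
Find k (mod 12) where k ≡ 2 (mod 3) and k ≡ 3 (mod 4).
M = 3 × 4 = 12. M₁ = 4, y₁ ≡ 1 (mod 3). M₂ = 3, y₂ ≡ 3 (mod 4). k = 2×4×1 + 3×3×3 ≡ 11 (mod 12)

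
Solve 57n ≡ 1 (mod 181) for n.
Since 181 is prime, by Fermat 57^(-1) ≡ 57^{179} ≡ 54 (mod 181). Verify: 57 × 54 = 3078 ≡ 1 (mod 181)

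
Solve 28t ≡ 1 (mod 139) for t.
Since 139 is prime, by Fermat 28^(-1) ≡ 28^{137} ≡ 5 (mod 139). Verify: 28 × 5 = 140 ≡ 1 (mod 139)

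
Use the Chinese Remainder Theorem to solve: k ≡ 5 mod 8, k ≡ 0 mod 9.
M = 8 × 9 = 72. M₁ = 9, y₁ ≡ 1 mod 8. M₂ = 8, y₂ ≡ 8 mod 9. k = 5×9×1 + 0×8×8 ≡ 45 mod 72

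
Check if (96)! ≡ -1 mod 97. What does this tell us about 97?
(96)! mod 97 = 96. Since this equals -1 mod 97, Wilson confirms 97 is prime.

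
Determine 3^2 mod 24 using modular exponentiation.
3^{2} = 9 ≡ 9 mod 24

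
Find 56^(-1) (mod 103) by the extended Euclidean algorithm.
Extended GCD: 56(46) + 103(-25) = 1. So 56^(-1) ≡ 46 (mod 103). Verify: 56 × 46 = 2576 ≡ 1 (mod 103)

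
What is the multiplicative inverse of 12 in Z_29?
Since 29 is prime, by Fermat 12^(-1) ≡ 12^{27} ≡ 17 mod 29. Verify: 12 × 17 = 204 ≡ 1 mod 29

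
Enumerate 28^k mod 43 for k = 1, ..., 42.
28^1, 28^2, ..., 28^{42} mod 43: [28, 10, 22, 14, 5, 11, 7, 24, 27, 25, 12, 35, 34, 6, 39, 17, 3, 41, 30, 23, 42, 15, 33, 21, 29, 38, 32, 36, 19, 16, 18, 31, 8, 9, 37, 4, 26, 40, 2, 13, 20, 1]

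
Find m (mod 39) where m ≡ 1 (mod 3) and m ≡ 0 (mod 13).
M = 3 × 13 = 39. M₁ = 13, y₁ ≡ 1 (mod 3). M₂ = 3, y₂ ≡ 9 (mod 13). m = 1×13×1 + 0×3×9 ≡ 13 (mod 39)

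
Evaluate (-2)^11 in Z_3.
Using Fermat: (-2)^{2} ≡ 1 mod 3. 11 ≡ 1 mod 2. So (-2)^{11} ≡ (-2)^{1} ≡ 1 mod 3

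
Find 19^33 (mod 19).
By repeated squaring (mod 19): 19^{1}≡0, 19^{2}≡0, 19^{4}≡0, 19^{8}≡0, 19^{16}≡0, 19^{32}≡0. Then 19^{33} = 19^{32+1} ≡ 0 × 0 ≡ 0 (mod 19)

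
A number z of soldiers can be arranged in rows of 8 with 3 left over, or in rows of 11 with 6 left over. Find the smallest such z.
M = 8 × 11 = 88. M₁ = 11, y₁ ≡ 3 (mod 8). M₂ = 8, y₂ ≡ 7 (mod 11). z = 3×11×3 + 6×8×7 ≡ 83 (mod 88)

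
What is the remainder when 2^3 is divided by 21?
2^{3} = 8 ≡ 8 mod 21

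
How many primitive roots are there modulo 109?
Number of primitive roots mod 109 = φ(p-1) = φ(108) = 36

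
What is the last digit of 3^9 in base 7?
Using Fermat: 3^{6} ≡ 1 (mod 7). 9 ≡ 3 (mod 6). So 3^{9} ≡ 3^{3} ≡ 6 (mod 7)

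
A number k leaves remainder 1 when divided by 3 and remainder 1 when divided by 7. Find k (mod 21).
M = 3 × 7 = 21. M₁ = 7, y₁ ≡ 1 (mod 3). M₂ = 3, y₂ ≡ 5 (mod 7). k = 1×7×1 + 1×3×5 ≡ 1 (mod 21)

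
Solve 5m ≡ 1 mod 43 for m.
Since 43 is prime, by Fermat 5^(-1) ≡ 5^{41} ≡ 26 mod 43. Verify: 5 × 26 = 130 ≡ 1 mod 43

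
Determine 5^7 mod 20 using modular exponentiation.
By repeated squaring (mod 20): 5^{1}≡5, 5^{2}≡5, 5^{4}≡5. Then 5^{7} = 5^{4+2+1} ≡ 5 × 5 × 5 ≡ 5 (mod 20)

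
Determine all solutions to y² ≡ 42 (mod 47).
The square roots of 42 mod 47 are 18 and 29. Verify: 18² = 324 ≡ 42 (mod 47)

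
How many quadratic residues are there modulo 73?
The squaring map on Z_73* is 2-to-1, so there are (72)/2 = 36 QRs.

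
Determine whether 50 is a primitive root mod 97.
50^{8} ≡ 1 (mod 97) and 8 < 96, so ord_97(50) = 8 ≠ 96 and 50 is not a primitive root.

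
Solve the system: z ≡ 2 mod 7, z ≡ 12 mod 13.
M = 7 × 13 = 91. M₁ = 13, y₁ ≡ 6 mod 7. M₂ = 7, y₂ ≡ 2 mod 13. z = 2×13×6 + 12×7×2 ≡ 51 mod 91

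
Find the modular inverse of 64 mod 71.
Since 71 is prime, by Fermat 64^(-1) ≡ 64^{69} ≡ 10 mod 71. Verify: 64 × 10 = 640 ≡ 1 mod 71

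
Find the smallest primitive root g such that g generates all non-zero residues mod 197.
g = 2. For each prime q|196: 2^{98}≡196, 2^{28}≡104, none ≡ 1, so ord_197(2) = 196 and 2 is a primitive root.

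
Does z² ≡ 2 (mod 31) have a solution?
By Euler's criterion: 2^{15} ≡ 1 (mod 31). Since this equals 1, 2 is a QR.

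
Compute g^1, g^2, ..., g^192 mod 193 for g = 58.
58^1, 58^2, ..., 58^{192} mod 193: [58, 83, 182, 134, 52, 121, 70, 7, 20, 2, 116, 166, 171, 75, 104, 49, 140, 14, 40, 4, 39, 139, 149, 150, 15, 98, 87, 28, 80, 8, 78, 85, 105, 107, 30, 3, 174, 56, 160, 16, 156, 170, 17, 21, 60, 6, 155, 112, 127, 32, 119, 147, 34, 42, 120, 12, 117, 31, 61, 64, 45, 101, 68, 84, 47, 24, 41, 62, 122, 128, 90, 9, 136, 168, 94, 48, 82, 124, 51, 63, 180, 18, 79, 143, 188, 96, 164, 55, 102, 126, 167, 36, 158, 93, 183, 192, 135, 110, 11, 59, 141, 72, 123, 186, 173, 191, 77, 27, 22, 118, 89, 144, 53, 179, 153, 189, 154, 54, 44, 43, 178, 95, 106, 165, 113, 185, 115, 108, 88, 86, 163, 190, 19, 137, 33, 177, 37, 23, 176, 172, 133, 187, 38, 81, 66, 161, 74, 46, 159, 151, 73, 181, 76, 162, 132, 129, 148, 92, 125, 109, 146, 169, 152, 131, 71, 65, 103, 184, 57, 25, 99, 145, 111, 69, 142, 130, 13, 175, 114, 50, 5, 97, 29, 138, 91, 67, 26, 157, 35, 100, 10, 1]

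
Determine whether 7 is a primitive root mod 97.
ord_97(7) divides 96. For each prime q|96: 7^{48}≡96, 7^{32}≡35, none ≡ 1. So 7 has order 96 and is a primitive root mod 97.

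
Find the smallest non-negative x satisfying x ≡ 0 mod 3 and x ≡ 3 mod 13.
M = 3 × 13 = 39. M₁ = 13, y₁ ≡ 1 mod 3. M₂ = 3, y₂ ≡ 9 mod 13. x = 0×13×1 + 3×3×9 ≡ 3 mod 39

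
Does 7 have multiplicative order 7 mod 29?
Powers of 7 mod 29: 7^1≡7, 7^2≡20, 7^3≡24, 7^4≡23, 7^5≡16, 7^6≡25, 7^7≡1. First k with 7^k≡1 is k=7. Yes, ord_29(7) = 7.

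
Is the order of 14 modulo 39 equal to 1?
Powers of 14 mod 39: 14^1≡14, 14^2≡1. 14^1≡14≢1, so ord ≠ 1. No, the actual order is 2.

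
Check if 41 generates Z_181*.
ord_181(41) divides 180. For each prime q|180: 41^{90}≡180, 41^{60}≡132, 41^{36}≡125, none ≡ 1. So 41 has order 180 and is a primitive root mod 181.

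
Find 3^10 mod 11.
Using Fermat: 3^{10} ≡ 1 mod 11. 10 ≡ 0 mod 10. So 3^{10} ≡ 3^{0} ≡ 1 mod 11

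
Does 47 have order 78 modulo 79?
ord_79(47) divides 78. For each prime q|78: 47^{39}≡78, 47^{26}≡55, 47^{6}≡52, none ≡ 1. So 47 has order 78 and is a primitive root mod 79.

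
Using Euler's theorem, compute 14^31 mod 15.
By Euler: 14^{8} ≡ 1 mod 15 since gcd(14, 15) = 1. 31 = 3×8 + 7. So 14^{31} ≡ 14^{7} ≡ 14 mod 15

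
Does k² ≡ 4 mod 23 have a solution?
By Euler's criterion: 4^{11} ≡ 1 mod 23. Since this equals 1, 4 is a QR.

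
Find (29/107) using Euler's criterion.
(29/107) = 29^{53} mod 107 = 1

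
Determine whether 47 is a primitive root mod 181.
ord_181(47) divides 180. For each prime q|180: 47^{90}≡180, 47^{60}≡48, 47^{36}≡125, none ≡ 1. So 47 has order 180 and is a primitive root mod 181.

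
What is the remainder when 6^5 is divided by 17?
By repeated squaring mod 17: 6^{1}≡6, 6^{2}≡2, 6^{4}≡4. Then 6^{5} = 6^{4+1} ≡ 4 × 6 ≡ 7 mod 17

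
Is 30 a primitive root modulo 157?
30^{39} ≡ 1 mod 157 and 39 < 156, so ord_157(30) = 39 ≠ 156 and 30 is not a primitive root.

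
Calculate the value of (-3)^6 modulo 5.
Using Fermat: (-3)^{4} ≡ 1 mod 5. 6 ≡ 2 mod 4. So (-3)^{6} ≡ (-3)^{2} ≡ 4 mod 5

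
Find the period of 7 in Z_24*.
Powers of 7 mod 24: 7^1≡7, 7^2≡1. ord_24(7) = 2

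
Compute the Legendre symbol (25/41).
(25/41) = 25^{20} mod 41 = 1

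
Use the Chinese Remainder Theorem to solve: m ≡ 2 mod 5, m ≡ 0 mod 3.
M = 5 × 3 = 15. M₁ = 3, y₁ ≡ 2 mod 5. M₂ = 5, y₂ ≡ 2 mod 3. m = 2×3×2 + 0×5×2 ≡ 12 mod 15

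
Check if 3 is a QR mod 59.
By Euler's criterion: 3^{29} ≡ 1 mod 59. Since this equals 1, 3 is a QR.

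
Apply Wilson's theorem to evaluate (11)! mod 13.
(12)! = (11)! × (12) ≡ -1 mod 13. So (11)! ≡ -1 × (12)^(-1) ≡ (-1)×(-1) = 1 mod 13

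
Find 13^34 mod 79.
By repeated squaring mod 79: 13^{1}≡13, 13^{2}≡11, 13^{4}≡42, 13^{8}≡26, 13^{16}≡44, 13^{32}≡40. Then 13^{34} = 13^{32+2} ≡ 40 × 11 ≡ 45 mod 79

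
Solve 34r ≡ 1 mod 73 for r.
Since 73 is prime, by Fermat 34^(-1) ≡ 34^{71} ≡ 58 mod 73. Verify: 34 × 58 = 1972 ≡ 1 mod 73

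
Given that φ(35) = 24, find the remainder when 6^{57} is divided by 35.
By Euler: 6^{24} ≡ 1 (mod 35) since gcd(6, 35) = 1. 57 = 2×24 + 9. So 6^{57} ≡ 6^{9} ≡ 6 (mod 35)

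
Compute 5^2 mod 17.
5^{2} = 25 ≡ 8 mod 17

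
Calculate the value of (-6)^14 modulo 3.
By repeated squaring (mod 3): (-6)^{1}≡0, (-6)^{2}≡0, (-6)^{4}≡0, (-6)^{8}≡0. Then (-6)^{14} = (-6)^{8+4+2} ≡ 0 × 0 × 0 ≡ 0 (mod 3)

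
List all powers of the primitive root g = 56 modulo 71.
56^1, 56^2, ..., 56^{70} mod 71: [56, 12, 33, 2, 41, 24, 66, 4, 11, 48, 61, 8, 22, 25, 51, 16, 44, 50, 31, 32, 17, 29, 62, 64, 34, 58, 53, 57, 68, 45, 35, 43, 65, 19, 70, 15, 59, 38, 69, 30, 47, 5, 67, 60, 23, 10, 63, 49, 46, 20, 55, 27, 21, 40, 39, 54, 42, 9, 7, 37, 13, 18, 14, 3, 26, 36, 28, 6, 52, 1]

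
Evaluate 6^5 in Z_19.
By repeated squaring (mod 19): 6^{1}≡6, 6^{2}≡17, 6^{4}≡4. Then 6^{5} = 6^{4+1} ≡ 4 × 6 ≡ 5 (mod 19)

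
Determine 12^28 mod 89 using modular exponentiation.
By repeated squaring mod 89: 12^{1}≡12, 12^{2}≡55, 12^{4}≡88, 12^{8}≡1, 12^{16}≡1. Then 12^{28} = 12^{16+8+4} ≡ 1 × 1 × 88 ≡ 88 mod 89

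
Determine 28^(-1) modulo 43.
Since 43 is prime, by Fermat 28^(-1) ≡ 28^{41} ≡ 20 mod 43. Verify: 28 × 20 = 560 ≡ 1 mod 43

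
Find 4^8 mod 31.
By repeated squaring mod 31: 4^{1}≡4, 4^{2}≡16, 4^{4}≡8, 4^{8}≡2. So 4^{8} ≡ 2 mod 31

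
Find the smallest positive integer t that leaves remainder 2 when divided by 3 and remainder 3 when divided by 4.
M = 3 × 4 = 12. M₁ = 4, y₁ ≡ 1 mod 3. M₂ = 3, y₂ ≡ 3 mod 4. t = 2×4×1 + 3×3×3 ≡ 11 mod 12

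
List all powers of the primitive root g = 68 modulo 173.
68^1, 68^2, ..., 68^{172} mod 173: [68, 126, 91, 133, 48, 150, 166, 43, 156, 55, 107, 10, 161, 49, 45, 119, 134, 116, 103, 84, 3, 31, 32, 100, 53, 144, 104, 152, 129, 122, 165, 148, 30, 137, 147, 135, 11, 56, 2, 136, 79, 9, 93, 96, 127, 159, 86, 139, 110, 41, 20, 149, 98, 90, 65, 95, 59, 33, 168, 6, 62, 64, 27, 106, 115, 35, 131, 85, 71, 157, 123, 60, 101, 121, 97, 22, 112, 4, 99, 158, 18, 13, 19, 81, 145, 172, 105, 47, 82, 40, 125, 23, 7, 130, 17, 118, 66, 163, 12, 124, 128, 54, 39, 57, 70, 89, 170, 142, 141, 73, 120, 29, 69, 21, 44, 51, 8, 25, 143, 36, 26, 38, 162, 117, 171, 37, 94, 164, 80, 77, 46, 14, 87, 34, 63, 132, 153, 24, 75, 83, 108, 78, 114, 140, 5, 167, 111, 109, 146, 67, 58, 138, 42, 88, 102, 16, 50, 113, 72, 52, 76, 151, 61, 169, 74, 15, 155, 160, 154, 92, 28, 1]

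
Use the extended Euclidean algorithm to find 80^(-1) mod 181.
Extended GCD: 80(43) + 181(-19) = 1. So 80^(-1) ≡ 43 (mod 181). Verify: 80 × 43 = 3440 ≡ 1 (mod 181)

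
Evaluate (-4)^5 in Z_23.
By repeated squaring mod 23: (-4)^{1}≡19, (-4)^{2}≡16, (-4)^{4}≡3. Then (-4)^{5} = (-4)^{4+1} ≡ 3 × 19 ≡ 11 mod 23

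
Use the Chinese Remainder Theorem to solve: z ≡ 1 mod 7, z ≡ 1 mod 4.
M = 7 × 4 = 28. M₁ = 4, y₁ ≡ 2 mod 7. M₂ = 7, y₂ ≡ 3 mod 4. z = 1×4×2 + 1×7×3 ≡ 1 mod 28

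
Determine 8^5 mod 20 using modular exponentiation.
By repeated squaring mod 20: 8^{1}≡8, 8^{2}≡4, 8^{4}≡16. Then 8^{5} = 8^{4+1} ≡ 16 × 8 ≡ 8 mod 20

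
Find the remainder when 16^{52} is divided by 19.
By Fermat: 16^{18} ≡ 1 (mod 19). 52 = 2×18 + 16. So 16^{52} ≡ 16^{16} ≡ 17 (mod 19)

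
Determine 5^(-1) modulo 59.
Since 59 is prime, by Fermat 5^(-1) ≡ 5^{57} ≡ 12 (mod 59). Verify: 5 × 12 = 60 ≡ 1 (mod 59)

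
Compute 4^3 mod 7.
4^{3} = 64 ≡ 1 mod 7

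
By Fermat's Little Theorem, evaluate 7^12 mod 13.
By Fermat's Little Theorem, 7^{12} ≡ 1 (mod 13) since 13 is prime and gcd(7, 13) = 1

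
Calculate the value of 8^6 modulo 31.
By repeated squaring mod 31: 8^{1}≡8, 8^{2}≡2, 8^{4}≡4. Then 8^{6} = 8^{4+2} ≡ 4 × 2 ≡ 8 mod 31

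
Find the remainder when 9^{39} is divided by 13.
By Fermat: 9^{12} ≡ 1 mod 13. 39 = 3×12 + 3. So 9^{39} ≡ 9^{3} ≡ 1 mod 13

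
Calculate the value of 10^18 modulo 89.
By repeated squaring mod 89: 10^{1}≡10, 10^{2}≡11, 10^{4}≡32, 10^{8}≡45, 10^{16}≡67. Then 10^{18} = 10^{16+2} ≡ 67 × 11 ≡ 25 mod 89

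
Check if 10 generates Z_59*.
ord_59(10) divides 58. For each prime q|58: 10^{29}≡58, 10^{2}≡41, none ≡ 1. So 10 has order 58 and is a primitive root mod 59.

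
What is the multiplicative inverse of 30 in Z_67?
Since 67 is prime, by Fermat 30^(-1) ≡ 30^{65} ≡ 38 mod 67. Verify: 30 × 38 = 1140 ≡ 1 mod 67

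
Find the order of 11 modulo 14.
Powers of 11 mod 14: 11^1≡11, 11^2≡9, 11^3≡1. So the order of 11 is 3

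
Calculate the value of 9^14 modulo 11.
Using Fermat: 9^{10} ≡ 1 (mod 11). 14 ≡ 4 (mod 10). So 9^{14} ≡ 9^{4} ≡ 5 (mod 11)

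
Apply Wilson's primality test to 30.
(29)! mod 30 = 0. Since 0 ≢ -1 mod 30, 30 is not prime.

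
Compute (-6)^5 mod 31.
By repeated squaring (mod 31): (-6)^{1}≡25, (-6)^{2}≡5, (-6)^{4}≡25. Then (-6)^{5} = (-6)^{4+1} ≡ 25 × 25 ≡ 5 (mod 31)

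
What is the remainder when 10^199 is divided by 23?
Using Fermat: 10^{22} ≡ 1 (mod 23). 199 ≡ 1 (mod 22). So 10^{199} ≡ 10^{1} ≡ 10 (mod 23)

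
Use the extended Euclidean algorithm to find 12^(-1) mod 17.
Extended GCD: 12(-7) + 17(5) = 1. So 12^(-1) ≡ -7 ≡ 10 mod 17. Verify: 12 × 10 = 120 ≡ 1 mod 17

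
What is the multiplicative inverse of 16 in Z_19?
Since 19 is prime, by Fermat 16^(-1) ≡ 16^{17} ≡ 6 mod 19. Verify: 16 × 6 = 96 ≡ 1 mod 19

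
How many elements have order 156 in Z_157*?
A prime p has φ(p-1) primitive roots; here φ(156) = 48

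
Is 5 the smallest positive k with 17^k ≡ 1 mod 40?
Powers of 17 mod 40: 17^1≡17, 17^2≡9, 17^3≡33, 17^4≡1. Already 17^4≡1, so the order is 4 < 5. No, the actual order is 4.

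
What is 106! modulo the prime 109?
(108)! = (106)! × (107) × (108) ≡ -1 (mod 109). So (106)! ≡ -1 × [(108)(107)]^(-1) ≡ 54 (mod 109)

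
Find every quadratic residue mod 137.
Quadratic residues modulo 137: {1, 2, 4, 7, 8, 9, 11, 14, 15, 16, 17, 18, 19, 22, 25, 28, 30, 32, 34, 36, 37, 38, 39, 44, 49, 50, 56, 59, 60, 61, 63, 64, 65, 68, 69, 72, 73, 74, 76, 77, 78, 81, 87, 88, 93, 98, 99, 100, 101, 103, 105, 107, 109, 112, 115, 118, 119, 120, 121, 122, 123, 126, 128, 129, 130, 133, 135, 136}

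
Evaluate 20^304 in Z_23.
Using Fermat: 20^{22} ≡ 1 mod 23. 304 ≡ 18 mod 22. So 20^{304} ≡ 20^{18} ≡ 2 mod 23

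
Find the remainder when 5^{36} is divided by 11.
By Fermat: 5^{10} ≡ 1 mod 11. 36 = 3×10 + 6. So 5^{36} ≡ 5^{6} ≡ 5 mod 11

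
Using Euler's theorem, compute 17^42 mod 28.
By Euler: 17^{12} ≡ 1 (mod 28) since gcd(17, 28) = 1. 42 = 3×12 + 6. So 17^{42} ≡ 17^{6} ≡ 1 (mod 28)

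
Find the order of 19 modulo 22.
Powers of 19 mod 22: 19^1≡19, 19^2≡9, 19^3≡17, 19^4≡15, 19^5≡21, 19^6≡3, 19^7≡13, 19^8≡5, 19^9≡7, 19^10≡1. So the order of 19 is 10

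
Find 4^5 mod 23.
By repeated squaring mod 23: 4^{1}≡4, 4^{2}≡16, 4^{4}≡3. Then 4^{5} = 4^{4+1} ≡ 3 × 4 ≡ 12 mod 23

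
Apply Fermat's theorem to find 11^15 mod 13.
By Fermat: 11^{12} ≡ 1 mod 13. So 11^{15} = 11^{12} · 11^{3} ≡ 11^{3} ≡ 5 mod 13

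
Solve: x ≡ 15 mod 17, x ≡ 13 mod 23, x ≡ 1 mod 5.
M = 17 × 23 × 5 = 1955. M₁ = 115, y₁ ≡ 4 mod 17. M₂ = 85, y₂ ≡ 13 mod 23. M₃ = 391, y₃ ≡ 1 mod 5. x = 15×115×4 + 13×85×13 + 1×391×1 ≡ 151 mod 1955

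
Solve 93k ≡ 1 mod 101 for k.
Since 101 is prime, by Fermat 93^(-1) ≡ 93^{99} ≡ 63 mod 101. Verify: 93 × 63 = 5859 ≡ 1 mod 101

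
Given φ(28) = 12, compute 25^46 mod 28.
By Euler: 25^{12} ≡ 1 mod 28 since gcd(25, 28) = 1. 46 = 3×12 + 10. So 25^{46} ≡ 25^{10} ≡ 25 mod 28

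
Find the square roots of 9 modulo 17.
The square roots of 9 mod 17 are 14 and 3. Verify: 14² = 196 ≡ 9 mod 17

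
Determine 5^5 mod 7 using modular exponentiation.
By repeated squaring mod 7: 5^{1}≡5, 5^{2}≡4, 5^{4}≡2. Then 5^{5} = 5^{4+1} ≡ 2 × 5 ≡ 3 mod 7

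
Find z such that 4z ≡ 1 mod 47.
Since 47 is prime, by Fermat 4^(-1) ≡ 4^{45} ≡ 12 mod 47. Verify: 4 × 12 = 48 ≡ 1 mod 47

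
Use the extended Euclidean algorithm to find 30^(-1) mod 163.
Extended GCD: 30(-38) + 163(7) = 1. So 30^(-1) ≡ -38 ≡ 125 mod 163. Verify: 30 × 125 = 3750 ≡ 1 mod 163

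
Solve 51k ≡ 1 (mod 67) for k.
Since 67 is prime, by Fermat 51^(-1) ≡ 51^{65} ≡ 46 (mod 67). Verify: 51 × 46 = 2346 ≡ 1 (mod 67)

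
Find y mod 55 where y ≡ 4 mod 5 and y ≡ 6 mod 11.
M = 5 × 11 = 55. M₁ = 11, y₁ ≡ 1 mod 5. M₂ = 5, y₂ ≡ 9 mod 11. y = 4×11×1 + 6×5×9 ≡ 39 mod 55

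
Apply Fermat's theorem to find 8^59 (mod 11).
By Fermat: 8^{10} ≡ 1 (mod 11). 59 = 5×10 + 9. So 8^{59} ≡ 8^{9} ≡ 7 (mod 11)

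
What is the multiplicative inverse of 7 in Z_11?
Since 11 is prime, by Fermat 7^(-1) ≡ 7^{9} ≡ 8 mod 11. Verify: 7 × 8 = 56 ≡ 1 mod 11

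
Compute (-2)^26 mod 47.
By repeated squaring (mod 47): (-2)^{1}≡45, (-2)^{2}≡4, (-2)^{4}≡16, (-2)^{8}≡21, (-2)^{16}≡18. Then (-2)^{26} = (-2)^{16+8+2} ≡ 18 × 21 × 4 ≡ 8 (mod 47)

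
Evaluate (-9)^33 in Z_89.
By repeated squaring (mod 89): (-9)^{1}≡80, (-9)^{2}≡81, (-9)^{4}≡64, (-9)^{8}≡2, (-9)^{16}≡4, (-9)^{32}≡16. Then (-9)^{33} = (-9)^{32+1} ≡ 16 × 80 ≡ 34 (mod 89)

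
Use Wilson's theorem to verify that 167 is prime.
(166)! mod 167 = 166. Since this equals -1 mod 167, Wilson confirms 167 is prime.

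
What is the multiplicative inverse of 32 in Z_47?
Since 47 is prime, by Fermat 32^(-1) ≡ 32^{45} ≡ 25 mod 47. Verify: 32 × 25 = 800 ≡ 1 mod 47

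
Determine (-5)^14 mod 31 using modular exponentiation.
By repeated squaring (mod 31): (-5)^{1}≡26, (-5)^{2}≡25, (-5)^{4}≡5, (-5)^{8}≡25. Then (-5)^{14} = (-5)^{8+4+2} ≡ 25 × 5 × 25 ≡ 25 (mod 31)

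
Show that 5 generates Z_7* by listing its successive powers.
5^1, 5^2, ..., 5^{6} mod 7: [5, 4, 6, 2, 3, 1]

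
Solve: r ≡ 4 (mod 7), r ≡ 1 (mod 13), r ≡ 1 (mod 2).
M = 7 × 13 × 2 = 182. M₁ = 26, y₁ ≡ 3 (mod 7). M₂ = 14, y₂ ≡ 1 (mod 13). M₃ = 91, y₃ ≡ 1 (mod 2). r = 4×26×3 + 1×14×1 + 1×91×1 ≡ 53 (mod 182)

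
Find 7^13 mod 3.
Using Fermat: 7^{2} ≡ 1 mod 3. 13 ≡ 1 mod 2. So 7^{13} ≡ 7^{1} ≡ 1 mod 3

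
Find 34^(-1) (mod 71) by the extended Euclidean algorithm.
Extended GCD: 34(23) + 71(-11) = 1. So 34^(-1) ≡ 23 (mod 71). Verify: 34 × 23 = 782 ≡ 1 (mod 71)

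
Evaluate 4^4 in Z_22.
4^{4} = 256 ≡ 14 mod 22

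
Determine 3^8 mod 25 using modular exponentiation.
By repeated squaring (mod 25): 3^{1}≡3, 3^{2}≡9, 3^{4}≡6, 3^{8}≡11. So 3^{8} ≡ 11 (mod 25)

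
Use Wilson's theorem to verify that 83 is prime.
(82)! mod 83 = 82. Since this equals -1 mod 83, Wilson confirms 83 is prime.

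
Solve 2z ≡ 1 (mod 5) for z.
Since 5 is prime, by Fermat 2^(-1) ≡ 2^{3} ≡ 3 (mod 5). Verify: 2 × 3 = 6 ≡ 1 (mod 5)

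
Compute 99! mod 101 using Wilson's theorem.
(100)! = (99)! × (100) ≡ -1 mod 101. So (99)! ≡ -1 × (100)^(-1) ≡ (-1)×(-1) = 1 mod 101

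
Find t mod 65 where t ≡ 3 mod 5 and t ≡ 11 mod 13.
M = 5 × 13 = 65. M₁ = 13, y₁ ≡ 2 mod 5. M₂ = 5, y₂ ≡ 8 mod 13. t = 3×13×2 + 11×5×8 ≡ 63 mod 65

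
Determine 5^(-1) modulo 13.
Since 13 is prime, by Fermat 5^(-1) ≡ 5^{11} ≡ 8 (mod 13). Verify: 5 × 8 = 40 ≡ 1 (mod 13)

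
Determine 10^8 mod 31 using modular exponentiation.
By repeated squaring mod 31: 10^{1}≡10, 10^{2}≡7, 10^{4}≡18, 10^{8}≡14. So 10^{8} ≡ 14 mod 31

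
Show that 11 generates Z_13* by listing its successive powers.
11^1, 11^2, ..., 11^{12} mod 13: [11, 4, 5, 3, 7, 12, 2, 9, 8, 10, 6, 1]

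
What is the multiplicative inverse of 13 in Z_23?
Since 23 is prime, by Fermat 13^(-1) ≡ 13^{21} ≡ 16 (mod 23). Verify: 13 × 16 = 208 ≡ 1 (mod 23)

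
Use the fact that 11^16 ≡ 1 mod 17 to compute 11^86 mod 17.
By Fermat: 11^{16} ≡ 1 mod 17. 86 = 5×16 + 6. So 11^{86} ≡ 11^{6} ≡ 8 mod 17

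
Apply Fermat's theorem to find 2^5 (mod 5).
By Fermat: 2^{4} ≡ 1 (mod 5). So 2^{5} = 2^{4} · 2^{1} ≡ 2^{1} ≡ 2 (mod 5)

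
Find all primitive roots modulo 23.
There are φ(22) = 10 primitive roots mod 23: {5, 7, 10, 11, 14, 15, 17, 19, 20, 21}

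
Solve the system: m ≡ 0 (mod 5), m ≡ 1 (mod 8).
M = 5 × 8 = 40. M₁ = 8, y₁ ≡ 2 (mod 5). M₂ = 5, y₂ ≡ 5 (mod 8). m = 0×8×2 + 1×5×5 ≡ 25 (mod 40)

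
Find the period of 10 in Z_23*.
Powers of 10 mod 23: 10^1≡10, 10^2≡8, 10^3≡11, 10^4≡18, 10^5≡19, 10^6≡6, 10^7≡14, 10^8≡2, 10^9≡20, 10^10≡16, 10^11≡22, 10^12≡13, 10^13≡15, 10^14≡12, 10^15≡5, 10^16≡4, 10^17≡17, 10^18≡9, 10^19≡21, 10^20≡3, 10^21≡7, 10^22≡1. ord_23(10) = 22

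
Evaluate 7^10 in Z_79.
By repeated squaring (mod 79): 7^{1}≡7, 7^{2}≡49, 7^{4}≡31, 7^{8}≡13. Then 7^{10} = 7^{8+2} ≡ 13 × 49 ≡ 5 (mod 79)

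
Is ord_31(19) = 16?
Powers of 19 mod 31: 19^1≡19, 19^2≡20, 19^3≡8, 19^4≡28, 19^5≡5, 19^6≡2, 19^7≡7, 19^8≡9, 19^9≡16, 19^10≡25, 19^11≡10, 19^12≡4, 19^13≡14, 19^14≡18, 19^15≡1. Already 19^15≡1, so the order is 15 < 16. No, the actual order is 15.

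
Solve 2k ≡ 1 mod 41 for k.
Since 41 is prime, by Fermat 2^(-1) ≡ 2^{39} ≡ 21 mod 41. Verify: 2 × 21 = 42 ≡ 1 mod 41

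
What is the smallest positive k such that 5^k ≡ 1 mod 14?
Powers of 5 mod 14: 5^1≡5, 5^2≡11, 5^3≡13, 5^4≡9, 5^5≡3, 5^6≡1. Order = 6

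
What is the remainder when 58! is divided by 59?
By Wilson's theorem, (58)! ≡ -1 ≡ 58 (mod 59)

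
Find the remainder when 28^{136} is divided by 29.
By Fermat: 28^{28} ≡ 1 (mod 29). 136 = 4×28 + 24. So 28^{136} ≡ 28^{24} ≡ 1 (mod 29)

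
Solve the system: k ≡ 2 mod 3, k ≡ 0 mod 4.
M = 3 × 4 = 12. M₁ = 4, y₁ ≡ 1 mod 3. M₂ = 3, y₂ ≡ 3 mod 4. k = 2×4×1 + 0×3×3 ≡ 8 mod 12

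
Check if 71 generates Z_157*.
71^{39} ≡ 1 mod 157 and 39 < 156, so ord_157(71) = 39 ≠ 156 and 71 is not a primitive root.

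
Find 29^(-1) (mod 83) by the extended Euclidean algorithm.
Extended GCD: 29(-20) + 83(7) = 1. So 29^(-1) ≡ -20 ≡ 63 (mod 83). Verify: 29 × 63 = 1827 ≡ 1 (mod 83)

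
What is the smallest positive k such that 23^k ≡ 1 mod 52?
Powers of 23 mod 52: 23^1≡23, 23^2≡9, 23^3≡51, 23^4≡29, 23^5≡43, 23^6≡1. Order = 6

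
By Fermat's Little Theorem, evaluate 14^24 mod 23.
By Fermat: 14^{22} ≡ 1 (mod 23). So 14^{24} = 14^{22} · 14^{2} ≡ 14^{2} ≡ 12 (mod 23)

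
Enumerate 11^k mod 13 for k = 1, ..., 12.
11^1, 11^2, ..., 11^{12} mod 13: [11, 4, 5, 3, 7, 12, 2, 9, 8, 10, 6, 1]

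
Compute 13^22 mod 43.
By repeated squaring (mod 43): 13^{1}≡13, 13^{2}≡40, 13^{4}≡9, 13^{8}≡38, 13^{16}≡25. Then 13^{22} = 13^{16+4+2} ≡ 25 × 9 × 40 ≡ 13 (mod 43)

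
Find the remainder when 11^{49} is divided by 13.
By Fermat: 11^{12} ≡ 1 mod 13. 49 = 4×12 + 1. So 11^{49} ≡ 11^{1} ≡ 11 mod 13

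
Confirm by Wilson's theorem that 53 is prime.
(52)! mod 53 = 52. Since this equals -1 (mod 53), Wilson confirms 53 is prime.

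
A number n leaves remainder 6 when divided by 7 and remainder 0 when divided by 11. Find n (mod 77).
M = 7 × 11 = 77. M₁ = 11, y₁ ≡ 2 (mod 7). M₂ = 7, y₂ ≡ 8 (mod 11). n = 6×11×2 + 0×7×8 ≡ 55 (mod 77)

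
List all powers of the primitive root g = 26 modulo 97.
26^1, 26^2, ..., 26^{96} mod 97: [26, 94, 19, 9, 40, 70, 74, 81, 69, 48, 84, 50, 39, 44, 77, 62, 60, 8, 14, 73, 55, 72, 29, 75, 10, 66, 67, 93, 90, 12, 21, 61, 34, 11, 92, 64, 15, 2, 52, 91, 38, 18, 80, 43, 51, 65, 41, 96, 71, 3, 78, 88, 57, 27, 23, 16, 28, 49, 13, 47, 58, 53, 20, 35, 37, 89, 83, 24, 42, 25, 68, 22, 87, 31, 30, 4, 7, 85, 76, 36, 63, 86, 5, 33, 82, 95, 45, 6, 59, 79, 17, 54, 46, 32, 56, 1]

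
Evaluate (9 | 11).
(9/11) = 9^{5} mod 11 = 1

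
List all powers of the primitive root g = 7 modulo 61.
7^1, 7^2, ..., 7^{60} mod 61: [7, 49, 38, 22, 32, 41, 43, 57, 33, 48, 31, 34, 55, 19, 11, 16, 51, 52, 59, 47, 24, 46, 17, 58, 40, 36, 8, 56, 26, 60, 54, 12, 23, 39, 29, 20, 18, 4, 28, 13, 30, 27, 6, 42, 50, 45, 10, 9, 2, 14, 37, 15, 44, 3, 21, 25, 53, 5, 35, 1]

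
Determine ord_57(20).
Powers of 20 mod 57: 20^1≡20, 20^2≡1. Order = 2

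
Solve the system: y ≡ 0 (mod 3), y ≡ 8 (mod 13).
M = 3 × 13 = 39. M₁ = 13, y₁ ≡ 1 (mod 3). M₂ = 3, y₂ ≡ 9 (mod 13). y = 0×13×1 + 8×3×9 ≡ 21 (mod 39)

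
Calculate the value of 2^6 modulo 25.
By repeated squaring (mod 25): 2^{1}≡2, 2^{2}≡4, 2^{4}≡16. Then 2^{6} = 2^{4+2} ≡ 16 × 4 ≡ 14 (mod 25)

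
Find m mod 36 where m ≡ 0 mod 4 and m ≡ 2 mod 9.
M = 4 × 9 = 36. M₁ = 9, y₁ ≡ 1 mod 4. M₂ = 4, y₂ ≡ 7 mod 9. m = 0×9×1 + 2×4×7 ≡ 20 mod 36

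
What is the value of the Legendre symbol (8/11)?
(8/11) = 8^{5} mod 11 = -1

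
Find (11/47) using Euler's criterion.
(11/47) = 11^{23} mod 47 = -1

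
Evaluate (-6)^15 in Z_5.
Using Fermat: (-6)^{4} ≡ 1 (mod 5). 15 ≡ 3 (mod 4). So (-6)^{15} ≡ (-6)^{3} ≡ 4 (mod 5)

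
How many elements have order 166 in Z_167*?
Number of primitive roots mod 167 = φ(p-1) = φ(166) = 82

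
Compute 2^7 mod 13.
By repeated squaring mod 13: 2^{1}≡2, 2^{2}≡4, 2^{4}≡3. Then 2^{7} = 2^{4+2+1} ≡ 3 × 4 × 2 ≡ 11 mod 13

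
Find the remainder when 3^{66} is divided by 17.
By Fermat: 3^{16} ≡ 1 (mod 17). 66 = 4×16 + 2. So 3^{66} ≡ 3^{2} ≡ 9 (mod 17)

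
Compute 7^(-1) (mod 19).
Since 19 is prime, by Fermat 7^(-1) ≡ 7^{17} ≡ 11 (mod 19). Verify: 7 × 11 = 77 ≡ 1 (mod 19)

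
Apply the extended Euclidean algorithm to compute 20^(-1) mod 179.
Extended GCD: 20(9) + 179(-1) = 1. So 20^(-1) ≡ 9 mod 179. Verify: 20 × 9 = 180 ≡ 1 mod 179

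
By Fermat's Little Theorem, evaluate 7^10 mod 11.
By Fermat's Little Theorem, 7^{10} ≡ 1 (mod 11) since 11 is prime and gcd(7, 11) = 1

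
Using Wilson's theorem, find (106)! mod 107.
By Wilson's theorem, (106)! ≡ -1 ≡ 106 mod 107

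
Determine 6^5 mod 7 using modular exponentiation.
By repeated squaring mod 7: 6^{1}≡6, 6^{2}≡1, 6^{4}≡1. Then 6^{5} = 6^{4+1} ≡ 1 × 6 ≡ 6 mod 7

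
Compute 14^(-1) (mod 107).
Since 107 is prime, by Fermat 14^(-1) ≡ 14^{105} ≡ 23 (mod 107). Verify: 14 × 23 = 322 ≡ 1 (mod 107)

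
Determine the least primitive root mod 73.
g = 5. For each prime q|72: 5^{36}≡72, 5^{24}≡8, none ≡ 1, so ord_73(5) = 72 and 5 is a primitive root.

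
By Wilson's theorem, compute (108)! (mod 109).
By Wilson's theorem, (108)! ≡ -1 ≡ 108 (mod 109)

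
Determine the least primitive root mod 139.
g = 2. For each prime q|138: 2^{69}≡138, 2^{46}≡96, 2^{6}≡64, none ≡ 1, so ord_139(2) = 138 and 2 is a primitive root.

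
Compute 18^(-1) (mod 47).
Since 47 is prime, by Fermat 18^(-1) ≡ 18^{45} ≡ 34 (mod 47). Verify: 18 × 34 = 612 ≡ 1 (mod 47)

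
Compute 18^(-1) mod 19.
Since 19 is prime, by Fermat 18^(-1) ≡ 18^{17} ≡ 18 mod 19. Verify: 18 × 18 = 324 ≡ 1 mod 19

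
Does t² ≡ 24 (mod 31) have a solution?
By Euler's criterion: 24^{15} ≡ 30 (mod 31). Since this equals -1 (≡ 30), 24 is not a QR.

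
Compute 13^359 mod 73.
Using Fermat: 13^{72} ≡ 1 mod 73. 359 ≡ 71 mod 72. So 13^{359} ≡ 13^{71} ≡ 45 mod 73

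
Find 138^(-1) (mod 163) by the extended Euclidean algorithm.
Extended GCD: 138(13) + 163(-11) = 1. So 138^(-1) ≡ 13 (mod 163). Verify: 138 × 13 = 1794 ≡ 1 (mod 163)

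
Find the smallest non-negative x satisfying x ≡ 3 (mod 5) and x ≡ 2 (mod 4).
M = 5 × 4 = 20. M₁ = 4, y₁ ≡ 4 (mod 5). M₂ = 5, y₂ ≡ 1 (mod 4). x = 3×4×4 + 2×5×1 ≡ 18 (mod 20)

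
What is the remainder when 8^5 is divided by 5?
Using Fermat: 8^{4} ≡ 1 (mod 5). 5 ≡ 1 (mod 4). So 8^{5} ≡ 8^{1} ≡ 3 (mod 5)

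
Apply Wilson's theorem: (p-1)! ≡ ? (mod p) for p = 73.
By Wilson's theorem, (72)! ≡ -1 ≡ 72 mod 73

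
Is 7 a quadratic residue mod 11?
By Euler's criterion: 7^{5} ≡ 10 mod 11. Since this equals -1 (≡ 10), 7 is not a QR.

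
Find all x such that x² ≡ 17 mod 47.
The square roots of 17 mod 47 are 8 and 39. Verify: 8² = 64 ≡ 17 mod 47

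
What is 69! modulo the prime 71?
(70)! = (69)! × (70) ≡ -1 (mod 71). So (69)! ≡ -1 × (70)^(-1) ≡ (-1)×(-1) = 1 (mod 71)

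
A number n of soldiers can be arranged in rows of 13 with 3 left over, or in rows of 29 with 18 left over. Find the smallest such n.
M = 13 × 29 = 377. M₁ = 29, y₁ ≡ 9 mod 13. M₂ = 13, y₂ ≡ 9 mod 29. n = 3×29×9 + 18×13×9 ≡ 250 mod 377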